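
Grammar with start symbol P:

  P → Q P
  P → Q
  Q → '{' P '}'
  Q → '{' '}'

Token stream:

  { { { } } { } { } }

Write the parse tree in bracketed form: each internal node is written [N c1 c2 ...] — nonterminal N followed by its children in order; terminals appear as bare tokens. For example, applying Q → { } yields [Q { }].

P
Q
{ P }
{ Q P }
{ { P } P }
{ { Q } P }
{ { { } } P }
{ { { } } Q P }
{ { { } } { } P }
{ { { } } { } Q }
{ { { } } { } { } }

[P [Q { [P [Q { [P [Q { }]] }] [P [Q { }] [P [Q { }]]]] }]]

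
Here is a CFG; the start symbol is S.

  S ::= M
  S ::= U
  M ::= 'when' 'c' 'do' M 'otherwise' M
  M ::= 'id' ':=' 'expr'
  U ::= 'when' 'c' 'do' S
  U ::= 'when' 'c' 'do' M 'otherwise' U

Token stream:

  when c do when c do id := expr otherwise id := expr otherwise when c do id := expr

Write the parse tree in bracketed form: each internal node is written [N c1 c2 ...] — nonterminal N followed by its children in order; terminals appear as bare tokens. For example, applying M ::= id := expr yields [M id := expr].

[S [U when c do [M when c do [M id := expr] otherwise [M id := expr]] otherwise [U when c do [S [M id := expr]]]]]

S
U
when c do M otherwise U
when c do when c do M otherwise M otherwise U
when c do when c do id := expr otherwise M otherwise U
when c do when c do id := expr otherwise id := expr otherwise U
when c do when c do id := expr otherwise id := expr otherwise when c do S
when c do when c do id := expr otherwise id := expr otherwise when c do M
when c do when c do id := expr otherwise id := expr otherwise when c do id := expr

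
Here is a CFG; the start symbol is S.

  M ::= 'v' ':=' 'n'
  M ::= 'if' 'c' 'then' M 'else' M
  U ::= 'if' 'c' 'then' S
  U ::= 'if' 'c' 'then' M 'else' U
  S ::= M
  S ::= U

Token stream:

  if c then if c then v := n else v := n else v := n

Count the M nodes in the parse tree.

[S [M if c then [M if c then [M v := n] else [M v := n]] else [M v := n]]]

5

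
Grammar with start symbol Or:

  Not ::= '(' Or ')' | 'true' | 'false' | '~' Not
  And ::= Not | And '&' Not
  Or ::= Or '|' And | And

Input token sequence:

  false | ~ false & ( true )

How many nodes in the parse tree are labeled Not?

5

[Or [Or [And [Not false]]] | [And [And [Not ~ [Not false]]] & [Not ( [Or [And [Not true]]] )]]]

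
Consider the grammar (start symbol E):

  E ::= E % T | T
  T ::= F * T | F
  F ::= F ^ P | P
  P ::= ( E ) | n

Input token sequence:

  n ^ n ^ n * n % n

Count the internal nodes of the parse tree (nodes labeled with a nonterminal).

15

[E [E [T [F [F [F [P n]] ^ [P n]] ^ [P n]] * [T [F [P n]]]]] % [T [F [P n]]]]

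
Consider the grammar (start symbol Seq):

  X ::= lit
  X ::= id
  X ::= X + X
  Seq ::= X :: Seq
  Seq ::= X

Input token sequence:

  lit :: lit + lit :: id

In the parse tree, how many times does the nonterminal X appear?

5

[Seq [X lit] :: [Seq [X [X lit] + [X lit]] :: [Seq [X id]]]]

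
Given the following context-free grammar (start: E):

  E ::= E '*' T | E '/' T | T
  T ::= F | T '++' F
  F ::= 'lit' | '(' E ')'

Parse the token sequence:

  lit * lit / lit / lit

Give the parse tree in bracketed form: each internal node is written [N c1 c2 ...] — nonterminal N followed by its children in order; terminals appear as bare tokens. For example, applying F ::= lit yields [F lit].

[E [E [E [E [T [F lit]]] * [T [F lit]]] / [T [F lit]]] / [T [F lit]]]

E
E / T
E / T / T
E * T / T / T
T * T / T / T
F * T / T / T
lit * T / T / T
lit * F / T / T
lit * lit / T / T
lit * lit / F / T
lit * lit / lit / T
lit * lit / lit / F
lit * lit / lit / lit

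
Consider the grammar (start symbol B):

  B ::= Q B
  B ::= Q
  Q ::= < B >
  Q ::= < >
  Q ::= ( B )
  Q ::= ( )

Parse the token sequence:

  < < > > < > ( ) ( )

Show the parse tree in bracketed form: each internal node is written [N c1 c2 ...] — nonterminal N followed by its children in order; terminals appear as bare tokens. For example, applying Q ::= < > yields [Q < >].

B
Q B
< B > B
< Q > B
< < > > B
< < > > Q B
< < > > < > B
< < > > < > Q B
< < > > < > ( ) B
< < > > < > ( ) Q
< < > > < > ( ) ( )

[B [Q < [B [Q < >]] >] [B [Q < >] [B [Q ( )] [B [Q ( )]]]]]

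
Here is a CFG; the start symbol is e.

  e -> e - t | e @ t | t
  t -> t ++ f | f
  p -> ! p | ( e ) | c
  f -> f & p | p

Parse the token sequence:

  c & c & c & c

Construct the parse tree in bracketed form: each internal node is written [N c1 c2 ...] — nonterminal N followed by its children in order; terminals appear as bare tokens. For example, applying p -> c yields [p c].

[e [t [f [f [f [f [p c]] & [p c]] & [p c]] & [p c]]]]

e
t
f
f & p
f & p & p
f & p & p & p
p & p & p & p
c & p & p & p
c & c & p & p
c & c & c & p
c & c & c & c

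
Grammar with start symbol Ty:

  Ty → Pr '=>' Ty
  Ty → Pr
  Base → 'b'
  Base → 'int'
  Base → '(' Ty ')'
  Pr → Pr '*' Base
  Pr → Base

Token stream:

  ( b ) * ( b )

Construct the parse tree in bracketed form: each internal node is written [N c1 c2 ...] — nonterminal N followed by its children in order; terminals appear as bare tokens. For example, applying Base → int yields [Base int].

[Ty [Pr [Pr [Base ( [Ty [Pr [Base b]]] )]] * [Base ( [Ty [Pr [Base b]]] )]]]

Ty
Pr
Pr * Base
Base * Base
( Ty ) * Base
( Pr ) * Base
( Base ) * Base
( b ) * Base
( b ) * ( Ty )
( b ) * ( Pr )
( b ) * ( Base )
( b ) * ( b )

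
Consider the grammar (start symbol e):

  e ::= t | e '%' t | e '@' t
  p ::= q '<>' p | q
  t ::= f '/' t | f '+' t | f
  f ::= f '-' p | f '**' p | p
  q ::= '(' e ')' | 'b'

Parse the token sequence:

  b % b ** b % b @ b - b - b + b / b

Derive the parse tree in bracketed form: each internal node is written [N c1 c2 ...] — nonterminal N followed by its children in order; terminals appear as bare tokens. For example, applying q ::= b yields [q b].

[e [e [e [e [t [f [p [q b]]]]] % [t [f [f [p [q b]]] ** [p [q b]]]]] % [t [f [p [q b]]]]] @ [t [f [f [f [p [q b]]] - [p [q b]]] - [p [q b]]] + [t [f [p [q b]]] / [t [f [p [q b]]]]]]]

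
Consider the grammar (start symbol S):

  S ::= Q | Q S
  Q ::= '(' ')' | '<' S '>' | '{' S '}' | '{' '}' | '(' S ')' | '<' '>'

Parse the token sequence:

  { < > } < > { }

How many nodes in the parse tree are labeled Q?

4

[S [Q { [S [Q < >]] }] [S [Q < >] [S [Q { }]]]]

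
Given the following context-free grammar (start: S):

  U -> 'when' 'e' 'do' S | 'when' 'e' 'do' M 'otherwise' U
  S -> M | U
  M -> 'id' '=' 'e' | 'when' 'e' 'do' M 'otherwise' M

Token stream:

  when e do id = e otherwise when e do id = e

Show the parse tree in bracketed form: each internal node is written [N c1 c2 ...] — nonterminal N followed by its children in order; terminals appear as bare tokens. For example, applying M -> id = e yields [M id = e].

[S [U when e do [M id = e] otherwise [U when e do [S [M id = e]]]]]

S
U
when e do M otherwise U
when e do id = e otherwise U
when e do id = e otherwise when e do S
when e do id = e otherwise when e do M
when e do id = e otherwise when e do id = e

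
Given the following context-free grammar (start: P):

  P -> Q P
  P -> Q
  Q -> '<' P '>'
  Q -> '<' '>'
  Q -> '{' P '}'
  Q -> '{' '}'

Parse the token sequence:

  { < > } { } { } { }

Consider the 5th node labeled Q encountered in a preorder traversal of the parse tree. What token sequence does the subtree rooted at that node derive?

[P [Q { [P [Q < >]] }] [P [Q { }] [P [Q { }] [P [Q { }]]]]]

{ }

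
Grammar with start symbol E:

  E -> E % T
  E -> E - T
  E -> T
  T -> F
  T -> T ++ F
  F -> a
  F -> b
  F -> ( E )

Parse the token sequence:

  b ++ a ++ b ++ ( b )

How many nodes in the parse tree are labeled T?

[E [T [T [T [T [F b]] ++ [F a]] ++ [F b]] ++ [F ( [E [T [F b]]] )]]]

5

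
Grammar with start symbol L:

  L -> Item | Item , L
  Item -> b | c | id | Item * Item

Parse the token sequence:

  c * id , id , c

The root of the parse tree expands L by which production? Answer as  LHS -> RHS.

L -> Item , L

[L [Item [Item c] * [Item id]] , [L [Item id] , [L [Item c]]]]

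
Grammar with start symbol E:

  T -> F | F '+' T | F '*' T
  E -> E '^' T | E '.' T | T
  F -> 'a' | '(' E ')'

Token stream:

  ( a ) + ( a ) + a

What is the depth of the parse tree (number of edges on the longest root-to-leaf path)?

7

[E [T [F ( [E [T [F a]]] )] + [T [F ( [E [T [F a]]] )] + [T [F a]]]]]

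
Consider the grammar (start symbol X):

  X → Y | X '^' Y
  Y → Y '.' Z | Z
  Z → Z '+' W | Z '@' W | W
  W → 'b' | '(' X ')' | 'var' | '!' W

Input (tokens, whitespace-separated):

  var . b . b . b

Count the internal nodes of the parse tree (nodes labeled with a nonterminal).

[X [Y [Y [Y [Y [Z [W var]]] . [Z [W b]]] . [Z [W b]]] . [Z [W b]]]]

13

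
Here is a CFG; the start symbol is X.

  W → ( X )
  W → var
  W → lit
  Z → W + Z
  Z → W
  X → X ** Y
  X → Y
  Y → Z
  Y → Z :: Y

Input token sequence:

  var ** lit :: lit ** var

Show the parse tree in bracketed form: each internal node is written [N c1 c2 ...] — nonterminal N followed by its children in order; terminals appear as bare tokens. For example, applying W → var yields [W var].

X
X ** Y
X ** Y ** Y
Y ** Y ** Y
Z ** Y ** Y
W ** Y ** Y
var ** Y ** Y
var ** Z :: Y ** Y
var ** W :: Y ** Y
var ** lit :: Y ** Y
var ** lit :: Z ** Y
var ** lit :: W ** Y
var ** lit :: lit ** Y
var ** lit :: lit ** Z
var ** lit :: lit ** W
var ** lit :: lit ** var

[X [X [X [Y [Z [W var]]]] ** [Y [Z [W lit]] :: [Y [Z [W lit]]]]] ** [Y [Z [W var]]]]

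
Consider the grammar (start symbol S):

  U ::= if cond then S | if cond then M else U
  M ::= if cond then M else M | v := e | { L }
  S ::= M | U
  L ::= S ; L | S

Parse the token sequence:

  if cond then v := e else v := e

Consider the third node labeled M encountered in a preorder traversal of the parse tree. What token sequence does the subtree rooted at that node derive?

[S [M if cond then [M v := e] else [M v := e]]]

v := e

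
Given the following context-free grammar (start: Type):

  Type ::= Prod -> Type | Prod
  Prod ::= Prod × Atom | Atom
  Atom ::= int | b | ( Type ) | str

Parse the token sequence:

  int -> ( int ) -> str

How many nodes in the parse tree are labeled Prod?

4

[Type [Prod [Atom int]] -> [Type [Prod [Atom ( [Type [Prod [Atom int]]] )]] -> [Type [Prod [Atom str]]]]]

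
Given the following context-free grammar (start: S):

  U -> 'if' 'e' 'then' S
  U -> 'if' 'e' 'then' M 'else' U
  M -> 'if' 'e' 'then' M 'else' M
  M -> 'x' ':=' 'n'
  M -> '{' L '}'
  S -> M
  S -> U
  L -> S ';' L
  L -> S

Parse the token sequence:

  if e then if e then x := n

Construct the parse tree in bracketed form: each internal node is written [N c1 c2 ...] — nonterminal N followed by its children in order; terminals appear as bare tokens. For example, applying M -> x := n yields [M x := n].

S
U
if e then S
if e then U
if e then if e then S
if e then if e then M
if e then if e then x := n

[S [U if e then [S [U if e then [S [M x := n]]]]]]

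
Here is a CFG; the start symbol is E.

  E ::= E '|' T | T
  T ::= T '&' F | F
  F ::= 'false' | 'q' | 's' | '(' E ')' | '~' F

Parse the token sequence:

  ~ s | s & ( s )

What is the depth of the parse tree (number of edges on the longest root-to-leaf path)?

[E [E [T [F ~ [F s]]]] | [T [T [F s]] & [F ( [E [T [F s]]] )]]]

6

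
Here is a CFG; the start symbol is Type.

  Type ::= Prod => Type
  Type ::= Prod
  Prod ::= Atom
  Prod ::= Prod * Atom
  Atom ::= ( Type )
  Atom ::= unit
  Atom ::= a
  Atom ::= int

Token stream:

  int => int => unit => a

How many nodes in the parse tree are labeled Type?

[Type [Prod [Atom int]] => [Type [Prod [Atom int]] => [Type [Prod [Atom unit]] => [Type [Prod [Atom a]]]]]]

4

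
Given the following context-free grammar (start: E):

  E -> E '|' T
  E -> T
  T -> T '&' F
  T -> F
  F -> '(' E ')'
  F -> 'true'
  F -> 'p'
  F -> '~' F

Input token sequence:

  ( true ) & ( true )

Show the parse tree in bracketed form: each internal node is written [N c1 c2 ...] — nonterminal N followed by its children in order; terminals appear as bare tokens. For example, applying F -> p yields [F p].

E
T
T & F
F & F
( E ) & F
( T ) & F
( F ) & F
( true ) & F
( true ) & ( E )
( true ) & ( T )
( true ) & ( F )
( true ) & ( true )

[E [T [T [F ( [E [T [F true]]] )]] & [F ( [E [T [F true]]] )]]]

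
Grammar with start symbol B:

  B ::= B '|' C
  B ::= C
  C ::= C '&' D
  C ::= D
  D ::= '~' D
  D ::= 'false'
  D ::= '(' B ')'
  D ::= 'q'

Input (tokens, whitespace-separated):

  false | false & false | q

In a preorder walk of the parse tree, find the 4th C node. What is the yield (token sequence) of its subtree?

q

[B [B [B [C [D false]]] | [C [C [D false]] & [D false]]] | [C [D q]]]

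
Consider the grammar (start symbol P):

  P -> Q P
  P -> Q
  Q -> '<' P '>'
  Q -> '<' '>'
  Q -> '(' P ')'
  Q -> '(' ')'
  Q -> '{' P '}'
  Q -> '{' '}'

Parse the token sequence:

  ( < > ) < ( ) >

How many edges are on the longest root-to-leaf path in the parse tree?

5

[P [Q ( [P [Q < >]] )] [P [Q < [P [Q ( )]] >]]]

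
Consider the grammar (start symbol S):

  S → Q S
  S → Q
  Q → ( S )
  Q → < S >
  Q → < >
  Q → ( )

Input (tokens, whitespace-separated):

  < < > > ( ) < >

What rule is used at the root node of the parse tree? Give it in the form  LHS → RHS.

[S [Q < [S [Q < >]] >] [S [Q ( )] [S [Q < >]]]]

S → Q S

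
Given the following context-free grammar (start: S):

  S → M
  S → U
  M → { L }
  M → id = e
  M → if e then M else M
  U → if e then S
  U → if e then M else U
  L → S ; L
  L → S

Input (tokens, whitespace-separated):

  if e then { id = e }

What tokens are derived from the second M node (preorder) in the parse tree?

[S [U if e then [S [M { [L [S [M id = e]]] }]]]]

id = e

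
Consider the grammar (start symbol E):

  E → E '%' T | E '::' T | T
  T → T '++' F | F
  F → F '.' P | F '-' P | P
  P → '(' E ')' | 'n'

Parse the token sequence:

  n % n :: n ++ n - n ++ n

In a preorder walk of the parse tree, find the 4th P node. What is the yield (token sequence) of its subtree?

[E [E [E [T [F [P n]]]] % [T [F [P n]]]] :: [T [T [T [F [P n]]] ++ [F [F [P n]] - [P n]]] ++ [F [P n]]]]

n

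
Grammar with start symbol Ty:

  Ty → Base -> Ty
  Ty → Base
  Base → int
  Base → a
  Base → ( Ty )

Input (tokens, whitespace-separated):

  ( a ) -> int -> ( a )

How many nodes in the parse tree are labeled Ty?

[Ty [Base ( [Ty [Base a]] )] -> [Ty [Base int] -> [Ty [Base ( [Ty [Base a]] )]]]]

5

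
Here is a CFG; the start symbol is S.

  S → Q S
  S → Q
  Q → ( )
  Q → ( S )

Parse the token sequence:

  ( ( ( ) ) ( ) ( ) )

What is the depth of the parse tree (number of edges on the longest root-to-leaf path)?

6

[S [Q ( [S [Q ( [S [Q ( )]] )] [S [Q ( )] [S [Q ( )]]]] )]]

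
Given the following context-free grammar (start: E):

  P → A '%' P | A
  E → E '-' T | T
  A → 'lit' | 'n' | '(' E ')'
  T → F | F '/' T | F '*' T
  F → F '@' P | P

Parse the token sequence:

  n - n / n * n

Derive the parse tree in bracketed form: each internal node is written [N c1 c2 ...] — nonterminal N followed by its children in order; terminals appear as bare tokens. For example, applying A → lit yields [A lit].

E
E - T
T - T
F - T
P - T
A - T
n - T
n - F / T
n - P / T
n - A / T
n - n / T
n - n / F * T
n - n / P * T
n - n / A * T
n - n / n * T
n - n / n * F
n - n / n * P
n - n / n * A
n - n / n * n

[E [E [T [F [P [A n]]]]] - [T [F [P [A n]]] / [T [F [P [A n]]] * [T [F [P [A n]]]]]]]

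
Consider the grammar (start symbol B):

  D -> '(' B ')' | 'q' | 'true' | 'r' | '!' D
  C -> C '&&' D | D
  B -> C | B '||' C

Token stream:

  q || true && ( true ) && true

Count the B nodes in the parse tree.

[B [B [C [D q]]] || [C [C [C [D true]] && [D ( [B [C [D true]]] )]] && [D true]]]

3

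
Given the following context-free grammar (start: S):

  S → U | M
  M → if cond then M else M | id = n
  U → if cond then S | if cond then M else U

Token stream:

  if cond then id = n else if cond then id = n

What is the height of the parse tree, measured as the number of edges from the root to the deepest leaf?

5

[S [U if cond then [M id = n] else [U if cond then [S [M id = n]]]]]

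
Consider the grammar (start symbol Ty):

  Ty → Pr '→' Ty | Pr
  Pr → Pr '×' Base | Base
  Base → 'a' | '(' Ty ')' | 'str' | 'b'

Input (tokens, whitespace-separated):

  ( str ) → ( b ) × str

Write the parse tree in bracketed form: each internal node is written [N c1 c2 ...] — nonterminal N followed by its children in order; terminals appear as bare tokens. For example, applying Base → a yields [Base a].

Ty
Pr → Ty
Base → Ty
( Ty ) → Ty
( Pr ) → Ty
( Base ) → Ty
( str ) → Ty
( str ) → Pr
( str ) → Pr × Base
( str ) → Base × Base
( str ) → ( Ty ) × Base
( str ) → ( Pr ) × Base
( str ) → ( Base ) × Base
( str ) → ( b ) × Base
( str ) → ( b ) × str

[Ty [Pr [Base ( [Ty [Pr [Base str]]] )]] → [Ty [Pr [Pr [Base ( [Ty [Pr [Base b]]] )]] × [Base str]]]]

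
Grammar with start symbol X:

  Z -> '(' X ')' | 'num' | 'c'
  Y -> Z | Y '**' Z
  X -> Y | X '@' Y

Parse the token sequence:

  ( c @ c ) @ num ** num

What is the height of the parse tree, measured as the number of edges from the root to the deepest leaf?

[X [X [Y [Z ( [X [X [Y [Z c]]] @ [Y [Z c]]] )]]] @ [Y [Y [Z num]] ** [Z num]]]

8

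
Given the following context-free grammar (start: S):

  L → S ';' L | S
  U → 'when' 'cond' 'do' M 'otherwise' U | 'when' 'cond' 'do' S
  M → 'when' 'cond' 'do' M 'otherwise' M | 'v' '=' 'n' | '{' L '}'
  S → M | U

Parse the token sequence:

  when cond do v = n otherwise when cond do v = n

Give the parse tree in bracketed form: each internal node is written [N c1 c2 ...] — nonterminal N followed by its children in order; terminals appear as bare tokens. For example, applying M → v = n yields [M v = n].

S
U
when cond do M otherwise U
when cond do v = n otherwise U
when cond do v = n otherwise when cond do S
when cond do v = n otherwise when cond do M
when cond do v = n otherwise when cond do v = n

[S [U when cond do [M v = n] otherwise [U when cond do [S [M v = n]]]]]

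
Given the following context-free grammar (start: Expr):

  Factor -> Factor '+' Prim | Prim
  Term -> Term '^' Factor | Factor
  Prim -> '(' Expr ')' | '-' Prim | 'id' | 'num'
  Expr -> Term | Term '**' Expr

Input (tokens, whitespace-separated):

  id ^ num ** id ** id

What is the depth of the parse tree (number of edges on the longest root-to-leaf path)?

6

[Expr [Term [Term [Factor [Prim id]]] ^ [Factor [Prim num]]] ** [Expr [Term [Factor [Prim id]]] ** [Expr [Term [Factor [Prim id]]]]]]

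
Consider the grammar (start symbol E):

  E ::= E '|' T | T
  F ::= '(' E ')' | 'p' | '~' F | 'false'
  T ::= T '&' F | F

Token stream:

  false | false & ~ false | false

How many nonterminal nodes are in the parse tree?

[E [E [E [T [F false]]] | [T [T [F false]] & [F ~ [F false]]]] | [T [F false]]]

12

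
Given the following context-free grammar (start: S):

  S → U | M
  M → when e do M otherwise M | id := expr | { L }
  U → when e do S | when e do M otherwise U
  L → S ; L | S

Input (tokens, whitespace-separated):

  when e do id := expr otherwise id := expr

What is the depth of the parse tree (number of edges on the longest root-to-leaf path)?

[S [M when e do [M id := expr] otherwise [M id := expr]]]

3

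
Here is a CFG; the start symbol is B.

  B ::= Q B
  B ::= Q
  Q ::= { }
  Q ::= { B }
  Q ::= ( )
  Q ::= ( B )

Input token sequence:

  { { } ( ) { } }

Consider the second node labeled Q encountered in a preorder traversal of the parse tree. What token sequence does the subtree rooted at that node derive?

{ }

[B [Q { [B [Q { }] [B [Q ( )] [B [Q { }]]]] }]]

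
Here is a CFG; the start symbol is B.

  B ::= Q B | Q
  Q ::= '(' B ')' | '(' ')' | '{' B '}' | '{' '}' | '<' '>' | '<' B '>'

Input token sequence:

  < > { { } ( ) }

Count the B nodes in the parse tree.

4

[B [Q < >] [B [Q { [B [Q { }] [B [Q ( )]]] }]]]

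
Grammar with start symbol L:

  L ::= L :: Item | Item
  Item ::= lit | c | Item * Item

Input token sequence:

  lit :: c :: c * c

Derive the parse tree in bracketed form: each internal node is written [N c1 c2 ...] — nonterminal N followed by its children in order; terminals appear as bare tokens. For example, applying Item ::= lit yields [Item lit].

[L [L [L [Item lit]] :: [Item c]] :: [Item [Item c] * [Item c]]]

L
L :: Item
L :: Item :: Item
Item :: Item :: Item
lit :: Item :: Item
lit :: c :: Item
lit :: c :: Item * Item
lit :: c :: c * Item
lit :: c :: c * c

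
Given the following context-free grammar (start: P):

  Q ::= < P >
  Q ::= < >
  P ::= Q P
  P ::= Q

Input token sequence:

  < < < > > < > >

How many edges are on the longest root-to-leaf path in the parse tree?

6

[P [Q < [P [Q < [P [Q < >]] >] [P [Q < >]]] >]]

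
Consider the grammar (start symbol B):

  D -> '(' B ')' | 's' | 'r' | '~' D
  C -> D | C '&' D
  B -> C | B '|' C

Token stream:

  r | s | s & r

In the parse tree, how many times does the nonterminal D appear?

[B [B [B [C [D r]]] | [C [D s]]] | [C [C [D s]] & [D r]]]

4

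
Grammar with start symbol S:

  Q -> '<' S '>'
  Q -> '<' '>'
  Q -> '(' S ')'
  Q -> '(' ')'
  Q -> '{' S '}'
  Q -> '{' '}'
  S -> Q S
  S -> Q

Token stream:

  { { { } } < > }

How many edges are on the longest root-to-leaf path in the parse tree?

[S [Q { [S [Q { [S [Q { }]] }] [S [Q < >]]] }]]

6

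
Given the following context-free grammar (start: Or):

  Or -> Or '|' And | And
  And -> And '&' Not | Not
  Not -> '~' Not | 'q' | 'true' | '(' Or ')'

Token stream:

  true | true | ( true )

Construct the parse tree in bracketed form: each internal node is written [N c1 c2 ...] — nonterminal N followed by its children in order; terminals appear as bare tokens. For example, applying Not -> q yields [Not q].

[Or [Or [Or [And [Not true]]] | [And [Not true]]] | [And [Not ( [Or [And [Not true]]] )]]]

Or
Or | And
Or | And | And
And | And | And
Not | And | And
true | And | And
true | Not | And
true | true | And
true | true | Not
true | true | ( Or )
true | true | ( And )
true | true | ( Not )
true | true | ( true )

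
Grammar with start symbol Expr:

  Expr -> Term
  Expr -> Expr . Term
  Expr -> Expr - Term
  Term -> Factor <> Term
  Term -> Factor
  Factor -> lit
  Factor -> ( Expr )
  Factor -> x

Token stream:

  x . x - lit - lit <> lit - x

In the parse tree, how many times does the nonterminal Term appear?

6

[Expr [Expr [Expr [Expr [Expr [Term [Factor x]]] . [Term [Factor x]]] - [Term [Factor lit]]] - [Term [Factor lit] <> [Term [Factor lit]]]] - [Term [Factor x]]]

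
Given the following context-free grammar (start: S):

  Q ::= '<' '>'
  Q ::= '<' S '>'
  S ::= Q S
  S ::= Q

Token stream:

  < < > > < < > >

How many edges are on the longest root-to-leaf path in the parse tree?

[S [Q < [S [Q < >]] >] [S [Q < [S [Q < >]] >]]]

5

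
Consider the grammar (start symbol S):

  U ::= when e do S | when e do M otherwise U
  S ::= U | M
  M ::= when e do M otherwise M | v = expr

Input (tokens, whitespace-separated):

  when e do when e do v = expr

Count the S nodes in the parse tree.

3

[S [U when e do [S [U when e do [S [M v = expr]]]]]]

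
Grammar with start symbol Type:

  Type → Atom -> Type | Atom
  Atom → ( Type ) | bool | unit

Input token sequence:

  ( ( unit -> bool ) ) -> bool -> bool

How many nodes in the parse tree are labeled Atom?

6

[Type [Atom ( [Type [Atom ( [Type [Atom unit] -> [Type [Atom bool]]] )]] )] -> [Type [Atom bool] -> [Type [Atom bool]]]]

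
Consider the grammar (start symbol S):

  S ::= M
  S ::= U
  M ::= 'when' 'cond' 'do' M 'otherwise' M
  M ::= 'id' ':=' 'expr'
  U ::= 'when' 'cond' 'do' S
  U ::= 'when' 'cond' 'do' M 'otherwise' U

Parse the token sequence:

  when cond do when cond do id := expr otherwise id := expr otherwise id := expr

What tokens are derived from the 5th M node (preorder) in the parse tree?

[S [M when cond do [M when cond do [M id := expr] otherwise [M id := expr]] otherwise [M id := expr]]]

id := expr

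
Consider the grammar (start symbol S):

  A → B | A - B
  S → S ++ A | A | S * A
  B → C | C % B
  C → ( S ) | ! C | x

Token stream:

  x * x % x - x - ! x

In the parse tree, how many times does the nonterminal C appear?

6

[S [S [A [B [C x]]]] * [A [A [A [B [C x] % [B [C x]]]] - [B [C x]]] - [B [C ! [C x]]]]]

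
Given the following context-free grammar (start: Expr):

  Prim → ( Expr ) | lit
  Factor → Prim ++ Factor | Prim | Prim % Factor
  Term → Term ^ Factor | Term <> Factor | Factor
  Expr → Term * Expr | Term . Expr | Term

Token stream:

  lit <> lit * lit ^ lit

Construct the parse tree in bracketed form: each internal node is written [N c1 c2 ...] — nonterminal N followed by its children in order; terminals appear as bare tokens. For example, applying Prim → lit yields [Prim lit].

Expr
Term * Expr
Term <> Factor * Expr
Factor <> Factor * Expr
Prim <> Factor * Expr
lit <> Factor * Expr
lit <> Prim * Expr
lit <> lit * Expr
lit <> lit * Term
lit <> lit * Term ^ Factor
lit <> lit * Factor ^ Factor
lit <> lit * Prim ^ Factor
lit <> lit * lit ^ Factor
lit <> lit * lit ^ Prim
lit <> lit * lit ^ lit

[Expr [Term [Term [Factor [Prim lit]]] <> [Factor [Prim lit]]] * [Expr [Term [Term [Factor [Prim lit]]] ^ [Factor [Prim lit]]]]]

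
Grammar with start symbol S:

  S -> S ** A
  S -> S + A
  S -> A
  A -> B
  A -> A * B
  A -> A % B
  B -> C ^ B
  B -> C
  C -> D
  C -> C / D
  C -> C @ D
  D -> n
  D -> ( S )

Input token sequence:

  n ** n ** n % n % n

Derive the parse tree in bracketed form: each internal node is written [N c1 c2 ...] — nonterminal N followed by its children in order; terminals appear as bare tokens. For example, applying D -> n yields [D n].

S
S ** A
S ** A ** A
A ** A ** A
B ** A ** A
C ** A ** A
D ** A ** A
n ** A ** A
n ** B ** A
n ** C ** A
n ** D ** A
n ** n ** A
n ** n ** A % B
n ** n ** A % B % B
n ** n ** B % B % B
n ** n ** C % B % B
n ** n ** D % B % B
n ** n ** n % B % B
n ** n ** n % C % B
n ** n ** n % D % B
n ** n ** n % n % B
n ** n ** n % n % C
n ** n ** n % n % D
n ** n ** n % n % n

[S [S [S [A [B [C [D n]]]]] ** [A [B [C [D n]]]]] ** [A [A [A [B [C [D n]]]] % [B [C [D n]]]] % [B [C [D n]]]]]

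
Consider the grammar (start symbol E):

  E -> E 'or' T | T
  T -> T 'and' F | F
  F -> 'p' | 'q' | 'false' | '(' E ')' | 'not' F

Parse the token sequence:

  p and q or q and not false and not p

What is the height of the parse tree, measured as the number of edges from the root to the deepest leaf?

[E [E [T [T [F p]] and [F q]]] or [T [T [T [F q]] and [F not [F false]]] and [F not [F p]]]]

5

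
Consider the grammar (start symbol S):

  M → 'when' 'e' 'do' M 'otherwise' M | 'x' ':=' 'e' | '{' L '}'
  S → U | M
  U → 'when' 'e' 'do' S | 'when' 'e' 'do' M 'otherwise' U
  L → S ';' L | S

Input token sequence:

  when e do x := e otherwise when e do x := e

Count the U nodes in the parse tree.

2

[S [U when e do [M x := e] otherwise [U when e do [S [M x := e]]]]]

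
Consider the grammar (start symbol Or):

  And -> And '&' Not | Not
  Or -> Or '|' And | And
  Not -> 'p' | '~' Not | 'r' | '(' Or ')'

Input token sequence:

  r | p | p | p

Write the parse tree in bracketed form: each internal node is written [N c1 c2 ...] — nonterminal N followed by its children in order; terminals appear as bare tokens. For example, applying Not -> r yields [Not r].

Or
Or | And
Or | And | And
Or | And | And | And
And | And | And | And
Not | And | And | And
r | And | And | And
r | Not | And | And
r | p | And | And
r | p | Not | And
r | p | p | And
r | p | p | Not
r | p | p | p

[Or [Or [Or [Or [And [Not r]]] | [And [Not p]]] | [And [Not p]]] | [And [Not p]]]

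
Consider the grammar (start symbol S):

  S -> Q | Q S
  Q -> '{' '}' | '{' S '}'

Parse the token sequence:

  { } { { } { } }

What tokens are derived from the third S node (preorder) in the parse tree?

[S [Q { }] [S [Q { [S [Q { }] [S [Q { }]]] }]]]

{ } { }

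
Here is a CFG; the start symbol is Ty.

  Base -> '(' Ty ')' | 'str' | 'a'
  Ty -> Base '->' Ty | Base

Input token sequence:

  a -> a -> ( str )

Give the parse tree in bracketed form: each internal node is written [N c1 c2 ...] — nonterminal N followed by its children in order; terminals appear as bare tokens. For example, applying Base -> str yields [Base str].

[Ty [Base a] -> [Ty [Base a] -> [Ty [Base ( [Ty [Base str]] )]]]]

Ty
Base -> Ty
a -> Ty
a -> Base -> Ty
a -> a -> Ty
a -> a -> Base
a -> a -> ( Ty )
a -> a -> ( Base )
a -> a -> ( str )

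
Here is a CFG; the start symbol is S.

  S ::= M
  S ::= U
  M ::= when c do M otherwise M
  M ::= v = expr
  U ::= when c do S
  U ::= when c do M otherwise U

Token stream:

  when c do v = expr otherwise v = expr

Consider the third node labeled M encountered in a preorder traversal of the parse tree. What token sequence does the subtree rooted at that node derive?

v = expr

[S [M when c do [M v = expr] otherwise [M v = expr]]]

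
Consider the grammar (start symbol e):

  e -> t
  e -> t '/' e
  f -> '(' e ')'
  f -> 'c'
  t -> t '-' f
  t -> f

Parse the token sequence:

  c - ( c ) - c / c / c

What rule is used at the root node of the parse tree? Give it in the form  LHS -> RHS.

e -> t '/' e

[e [t [t [t [f c]] - [f ( [e [t [f c]]] )]] - [f c]] / [e [t [f c]] / [e [t [f c]]]]]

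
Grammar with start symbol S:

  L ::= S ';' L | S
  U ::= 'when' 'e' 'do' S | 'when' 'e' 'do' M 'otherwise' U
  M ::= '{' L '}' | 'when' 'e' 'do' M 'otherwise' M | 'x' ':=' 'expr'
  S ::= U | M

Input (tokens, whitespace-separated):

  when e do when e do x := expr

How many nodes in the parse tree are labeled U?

2

[S [U when e do [S [U when e do [S [M x := expr]]]]]]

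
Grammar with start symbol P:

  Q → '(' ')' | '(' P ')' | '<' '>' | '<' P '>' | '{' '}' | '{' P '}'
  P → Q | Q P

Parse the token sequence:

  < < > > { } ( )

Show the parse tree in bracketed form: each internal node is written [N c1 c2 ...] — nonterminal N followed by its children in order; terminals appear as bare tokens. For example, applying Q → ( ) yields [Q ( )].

[P [Q < [P [Q < >]] >] [P [Q { }] [P [Q ( )]]]]

P
Q P
< P > P
< Q > P
< < > > P
< < > > Q P
< < > > { } P
< < > > { } Q
< < > > { } ( )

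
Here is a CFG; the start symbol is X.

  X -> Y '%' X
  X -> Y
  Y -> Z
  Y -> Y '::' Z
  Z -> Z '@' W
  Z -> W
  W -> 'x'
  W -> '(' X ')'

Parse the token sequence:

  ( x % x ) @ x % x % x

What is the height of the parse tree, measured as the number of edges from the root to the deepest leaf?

[X [Y [Z [Z [W ( [X [Y [Z [W x]]] % [X [Y [Z [W x]]]]] )]] @ [W x]]] % [X [Y [Z [W x]]] % [X [Y [Z [W x]]]]]]

10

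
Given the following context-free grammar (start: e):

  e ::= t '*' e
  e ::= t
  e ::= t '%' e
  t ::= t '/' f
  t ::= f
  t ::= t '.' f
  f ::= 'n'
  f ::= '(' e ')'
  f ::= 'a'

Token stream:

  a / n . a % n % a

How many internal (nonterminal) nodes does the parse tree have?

13

[e [t [t [t [f a]] / [f n]] . [f a]] % [e [t [f n]] % [e [t [f a]]]]]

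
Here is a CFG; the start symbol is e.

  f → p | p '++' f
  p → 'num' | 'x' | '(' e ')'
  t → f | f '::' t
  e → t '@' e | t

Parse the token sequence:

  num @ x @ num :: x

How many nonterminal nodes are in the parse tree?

15

[e [t [f [p num]]] @ [e [t [f [p x]]] @ [e [t [f [p num]] :: [t [f [p x]]]]]]]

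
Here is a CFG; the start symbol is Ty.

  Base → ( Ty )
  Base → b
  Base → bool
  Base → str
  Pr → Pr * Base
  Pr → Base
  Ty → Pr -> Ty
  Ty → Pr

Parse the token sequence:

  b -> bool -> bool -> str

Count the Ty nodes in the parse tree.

[Ty [Pr [Base b]] -> [Ty [Pr [Base bool]] -> [Ty [Pr [Base bool]] -> [Ty [Pr [Base str]]]]]]

4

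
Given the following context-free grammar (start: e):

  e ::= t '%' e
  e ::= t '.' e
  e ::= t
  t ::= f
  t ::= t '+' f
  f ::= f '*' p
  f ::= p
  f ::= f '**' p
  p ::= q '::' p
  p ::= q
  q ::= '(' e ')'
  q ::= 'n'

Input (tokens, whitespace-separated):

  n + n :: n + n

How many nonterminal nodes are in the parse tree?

[e [t [t [t [f [p [q n]]]] + [f [p [q n] :: [p [q n]]]]] + [f [p [q n]]]]]

15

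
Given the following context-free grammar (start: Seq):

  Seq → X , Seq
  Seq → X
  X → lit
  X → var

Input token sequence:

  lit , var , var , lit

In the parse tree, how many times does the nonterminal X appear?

[Seq [X lit] , [Seq [X var] , [Seq [X var] , [Seq [X lit]]]]]

4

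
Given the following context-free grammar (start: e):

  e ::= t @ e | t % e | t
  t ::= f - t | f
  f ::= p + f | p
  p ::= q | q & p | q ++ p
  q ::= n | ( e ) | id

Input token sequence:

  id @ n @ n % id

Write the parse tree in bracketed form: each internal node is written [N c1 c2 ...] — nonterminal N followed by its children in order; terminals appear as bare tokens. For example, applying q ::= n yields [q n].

e
t @ e
f @ e
p @ e
q @ e
id @ e
id @ t @ e
id @ f @ e
id @ p @ e
id @ q @ e
id @ n @ e
id @ n @ t % e
id @ n @ f % e
id @ n @ p % e
id @ n @ q % e
id @ n @ n % e
id @ n @ n % t
id @ n @ n % f
id @ n @ n % p
id @ n @ n % q
id @ n @ n % id

[e [t [f [p [q id]]]] @ [e [t [f [p [q n]]]] @ [e [t [f [p [q n]]]] % [e [t [f [p [q id]]]]]]]]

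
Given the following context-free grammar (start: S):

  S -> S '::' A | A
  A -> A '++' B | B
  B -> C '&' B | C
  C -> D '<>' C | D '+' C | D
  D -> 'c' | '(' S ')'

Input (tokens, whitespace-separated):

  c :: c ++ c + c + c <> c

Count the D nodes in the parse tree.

6

[S [S [A [B [C [D c]]]]] :: [A [A [B [C [D c]]]] ++ [B [C [D c] + [C [D c] + [C [D c] <> [C [D c]]]]]]]]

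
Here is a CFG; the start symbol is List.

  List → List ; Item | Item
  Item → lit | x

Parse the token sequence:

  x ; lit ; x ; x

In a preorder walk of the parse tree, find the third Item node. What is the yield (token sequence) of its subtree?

x

[List [List [List [List [Item x]] ; [Item lit]] ; [Item x]] ; [Item x]]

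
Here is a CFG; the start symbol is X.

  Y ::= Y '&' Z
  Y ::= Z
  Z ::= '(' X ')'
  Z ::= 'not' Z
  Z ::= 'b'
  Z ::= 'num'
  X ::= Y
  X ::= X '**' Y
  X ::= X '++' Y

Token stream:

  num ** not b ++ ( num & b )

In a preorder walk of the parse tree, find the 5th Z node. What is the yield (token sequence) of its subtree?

[X [X [X [Y [Z num]]] ** [Y [Z not [Z b]]]] ++ [Y [Z ( [X [Y [Y [Z num]] & [Z b]]] )]]]

num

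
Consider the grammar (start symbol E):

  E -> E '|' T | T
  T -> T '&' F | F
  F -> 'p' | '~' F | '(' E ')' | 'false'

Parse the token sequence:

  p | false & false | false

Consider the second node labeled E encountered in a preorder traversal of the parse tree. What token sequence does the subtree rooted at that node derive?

[E [E [E [T [F p]]] | [T [T [F false]] & [F false]]] | [T [F false]]]

p | false & false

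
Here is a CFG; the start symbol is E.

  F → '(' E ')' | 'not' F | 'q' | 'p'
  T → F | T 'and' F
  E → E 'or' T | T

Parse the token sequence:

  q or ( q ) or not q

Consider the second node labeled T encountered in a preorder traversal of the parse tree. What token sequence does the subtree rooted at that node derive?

( q )

[E [E [E [T [F q]]] or [T [F ( [E [T [F q]]] )]]] or [T [F not [F q]]]]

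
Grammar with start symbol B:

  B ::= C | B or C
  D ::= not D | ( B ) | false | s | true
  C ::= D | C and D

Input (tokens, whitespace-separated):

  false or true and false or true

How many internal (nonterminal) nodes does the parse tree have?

11

[B [B [B [C [D false]]] or [C [C [D true]] and [D false]]] or [C [D true]]]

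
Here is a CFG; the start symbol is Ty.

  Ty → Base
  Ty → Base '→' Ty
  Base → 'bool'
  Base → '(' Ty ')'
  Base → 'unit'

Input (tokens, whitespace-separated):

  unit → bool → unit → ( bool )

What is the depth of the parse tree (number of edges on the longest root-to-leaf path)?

[Ty [Base unit] → [Ty [Base bool] → [Ty [Base unit] → [Ty [Base ( [Ty [Base bool]] )]]]]]

7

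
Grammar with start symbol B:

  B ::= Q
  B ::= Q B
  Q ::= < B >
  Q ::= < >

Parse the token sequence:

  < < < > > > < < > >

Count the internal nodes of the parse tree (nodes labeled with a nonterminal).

[B [Q < [B [Q < [B [Q < >]] >]] >] [B [Q < [B [Q < >]] >]]]

10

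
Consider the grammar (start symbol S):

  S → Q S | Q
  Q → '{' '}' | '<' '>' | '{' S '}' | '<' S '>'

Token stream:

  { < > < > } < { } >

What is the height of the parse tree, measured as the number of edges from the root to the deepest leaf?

[S [Q { [S [Q < >] [S [Q < >]]] }] [S [Q < [S [Q { }]] >]]]

5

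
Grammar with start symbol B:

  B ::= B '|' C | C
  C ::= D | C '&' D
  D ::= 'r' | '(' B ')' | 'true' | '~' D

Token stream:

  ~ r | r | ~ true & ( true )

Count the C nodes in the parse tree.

[B [B [B [C [D ~ [D r]]]] | [C [D r]]] | [C [C [D ~ [D true]]] & [D ( [B [C [D true]]] )]]]

5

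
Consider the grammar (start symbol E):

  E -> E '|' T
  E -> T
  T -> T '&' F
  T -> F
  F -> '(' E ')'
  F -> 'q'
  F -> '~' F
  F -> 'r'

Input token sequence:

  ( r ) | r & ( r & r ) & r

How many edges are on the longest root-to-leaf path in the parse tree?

[E [E [T [F ( [E [T [F r]]] )]]] | [T [T [T [F r]] & [F ( [E [T [T [F r]] & [F r]]] )]] & [F r]]]

8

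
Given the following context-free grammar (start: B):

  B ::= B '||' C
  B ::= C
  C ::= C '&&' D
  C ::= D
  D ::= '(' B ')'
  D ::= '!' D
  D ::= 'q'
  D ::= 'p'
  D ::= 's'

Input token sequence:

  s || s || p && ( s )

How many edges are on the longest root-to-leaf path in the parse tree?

6

[B [B [B [C [D s]]] || [C [D s]]] || [C [C [D p]] && [D ( [B [C [D s]]] )]]]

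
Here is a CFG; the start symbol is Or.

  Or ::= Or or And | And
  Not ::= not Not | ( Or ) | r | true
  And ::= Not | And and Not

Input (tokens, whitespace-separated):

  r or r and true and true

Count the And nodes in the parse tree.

4

[Or [Or [And [Not r]]] or [And [And [And [Not r]] and [Not true]] and [Not true]]]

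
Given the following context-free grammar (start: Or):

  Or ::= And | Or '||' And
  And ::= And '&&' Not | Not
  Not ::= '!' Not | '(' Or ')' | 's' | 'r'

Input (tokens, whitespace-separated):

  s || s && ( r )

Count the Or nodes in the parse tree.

[Or [Or [And [Not s]]] || [And [And [Not s]] && [Not ( [Or [And [Not r]]] )]]]

3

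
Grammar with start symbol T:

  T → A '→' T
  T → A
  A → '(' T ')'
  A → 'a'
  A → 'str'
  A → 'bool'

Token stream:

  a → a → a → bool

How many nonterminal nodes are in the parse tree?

8

[T [A a] → [T [A a] → [T [A a] → [T [A bool]]]]]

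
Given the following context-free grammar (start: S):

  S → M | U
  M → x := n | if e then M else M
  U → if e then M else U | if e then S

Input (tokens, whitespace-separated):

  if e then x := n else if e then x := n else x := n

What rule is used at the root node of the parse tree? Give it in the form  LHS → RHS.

[S [M if e then [M x := n] else [M if e then [M x := n] else [M x := n]]]]

S → M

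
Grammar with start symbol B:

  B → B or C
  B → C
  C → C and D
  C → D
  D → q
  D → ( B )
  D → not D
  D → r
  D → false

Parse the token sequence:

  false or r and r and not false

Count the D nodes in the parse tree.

[B [B [C [D false]]] or [C [C [C [D r]] and [D r]] and [D not [D false]]]]

5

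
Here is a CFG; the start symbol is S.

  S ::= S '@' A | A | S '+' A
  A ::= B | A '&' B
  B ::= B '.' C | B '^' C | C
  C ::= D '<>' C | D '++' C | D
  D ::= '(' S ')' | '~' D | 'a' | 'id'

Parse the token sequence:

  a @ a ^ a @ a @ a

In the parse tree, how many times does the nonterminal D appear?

5

[S [S [S [S [A [B [C [D a]]]]] @ [A [B [B [C [D a]]] ^ [C [D a]]]]] @ [A [B [C [D a]]]]] @ [A [B [C [D a]]]]]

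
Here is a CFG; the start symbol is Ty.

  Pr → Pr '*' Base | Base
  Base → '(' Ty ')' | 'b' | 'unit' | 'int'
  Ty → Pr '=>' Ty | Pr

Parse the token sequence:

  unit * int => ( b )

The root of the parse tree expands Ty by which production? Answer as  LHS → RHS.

[Ty [Pr [Pr [Base unit]] * [Base int]] => [Ty [Pr [Base ( [Ty [Pr [Base b]]] )]]]]

Ty → Pr '=>' Ty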